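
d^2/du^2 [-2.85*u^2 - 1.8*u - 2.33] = -5.70000000000000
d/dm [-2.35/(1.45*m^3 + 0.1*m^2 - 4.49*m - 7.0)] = (10.2225*m^2 + 0.47*m - 10.5515)/(1.45*m^3 + 0.1*m^2 - 4.49*m - 7.0)^2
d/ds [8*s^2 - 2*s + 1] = 16*s - 2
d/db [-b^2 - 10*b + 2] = -2*b - 10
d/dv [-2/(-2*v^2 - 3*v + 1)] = 2*(-4*v - 3)/(2*v^2 + 3*v - 1)^2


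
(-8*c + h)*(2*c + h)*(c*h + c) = -16*c^3*h - 16*c^3 - 6*c^2*h^2 - 6*c^2*h + c*h^3 + c*h^2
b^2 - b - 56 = (b - 8)*(b + 7)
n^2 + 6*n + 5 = (n + 1)*(n + 5)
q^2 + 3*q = q*(q + 3)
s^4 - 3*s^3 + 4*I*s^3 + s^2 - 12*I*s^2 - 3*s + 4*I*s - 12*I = (s - 3)*(s - I)*(s + I)*(s + 4*I)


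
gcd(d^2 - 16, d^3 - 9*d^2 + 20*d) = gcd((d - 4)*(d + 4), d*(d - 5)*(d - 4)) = d - 4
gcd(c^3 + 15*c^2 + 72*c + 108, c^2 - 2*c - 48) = c + 6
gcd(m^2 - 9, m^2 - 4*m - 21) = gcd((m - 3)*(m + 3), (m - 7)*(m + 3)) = m + 3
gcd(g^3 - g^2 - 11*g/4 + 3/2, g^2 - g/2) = g - 1/2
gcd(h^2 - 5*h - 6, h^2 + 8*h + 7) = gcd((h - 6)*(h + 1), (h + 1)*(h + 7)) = h + 1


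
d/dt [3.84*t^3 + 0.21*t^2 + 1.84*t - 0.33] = 11.52*t^2 + 0.42*t + 1.84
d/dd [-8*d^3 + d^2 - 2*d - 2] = -24*d^2 + 2*d - 2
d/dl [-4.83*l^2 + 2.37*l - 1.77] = 2.37 - 9.66*l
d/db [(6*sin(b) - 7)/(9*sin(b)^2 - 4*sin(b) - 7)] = 2*(-27*sin(b)^2 + 63*sin(b) - 35)*cos(b)/(9*sin(b)^2 - 4*sin(b) - 7)^2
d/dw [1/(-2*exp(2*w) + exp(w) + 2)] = (4*exp(w) - 1)*exp(w)/(-2*exp(2*w) + exp(w) + 2)^2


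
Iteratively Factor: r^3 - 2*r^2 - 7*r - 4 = (r - 4)*(r^2 + 2*r + 1) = (r - 4)*(r + 1)*(r + 1)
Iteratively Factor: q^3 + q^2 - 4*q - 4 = (q + 2)*(q^2 - q - 2) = (q + 1)*(q + 2)*(q - 2)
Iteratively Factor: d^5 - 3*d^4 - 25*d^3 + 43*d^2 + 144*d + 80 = (d - 4)*(d^4 + d^3 - 21*d^2 - 41*d - 20) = (d - 4)*(d + 1)*(d^3 - 21*d - 20) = (d - 5)*(d - 4)*(d + 1)*(d^2 + 5*d + 4) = (d - 5)*(d - 4)*(d + 1)^2*(d + 4)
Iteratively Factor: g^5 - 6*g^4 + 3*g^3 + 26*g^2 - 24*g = (g + 2)*(g^4 - 8*g^3 + 19*g^2 - 12*g) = (g - 1)*(g + 2)*(g^3 - 7*g^2 + 12*g) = (g - 3)*(g - 1)*(g + 2)*(g^2 - 4*g) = (g - 4)*(g - 3)*(g - 1)*(g + 2)*(g)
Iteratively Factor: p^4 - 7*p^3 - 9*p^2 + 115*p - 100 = (p - 5)*(p^3 - 2*p^2 - 19*p + 20) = (p - 5)*(p - 1)*(p^2 - p - 20) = (p - 5)^2*(p - 1)*(p + 4)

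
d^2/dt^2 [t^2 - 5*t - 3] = 2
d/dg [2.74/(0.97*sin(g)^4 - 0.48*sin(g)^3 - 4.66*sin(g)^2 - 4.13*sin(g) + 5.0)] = (-10.6312*sin(g)^3 + 3.9456*sin(g)^2 + 25.5368*sin(g) + 11.3162)*cos(g)/(-0.97*sin(g)^4 + 0.48*sin(g)^3 + 4.66*sin(g)^2 + 4.13*sin(g) - 5.0)^2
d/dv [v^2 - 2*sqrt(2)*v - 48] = 2*v - 2*sqrt(2)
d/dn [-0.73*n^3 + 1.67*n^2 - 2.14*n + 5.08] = -2.19*n^2 + 3.34*n - 2.14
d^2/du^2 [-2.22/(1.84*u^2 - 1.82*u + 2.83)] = (15.032064*u^2 - 14.868672*u - 2.22*(3.68*u - 1.82)*(7.36*u - 3.64) + 23.119968)/(1.84*u^2 - 1.82*u + 2.83)^3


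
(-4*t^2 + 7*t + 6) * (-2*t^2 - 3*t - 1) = 8*t^4 - 2*t^3 - 29*t^2 - 25*t - 6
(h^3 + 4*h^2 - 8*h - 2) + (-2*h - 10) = h^3 + 4*h^2 - 10*h - 12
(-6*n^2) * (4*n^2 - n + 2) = -24*n^4 + 6*n^3 - 12*n^2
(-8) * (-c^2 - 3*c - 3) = 8*c^2 + 24*c + 24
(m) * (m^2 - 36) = m^3 - 36*m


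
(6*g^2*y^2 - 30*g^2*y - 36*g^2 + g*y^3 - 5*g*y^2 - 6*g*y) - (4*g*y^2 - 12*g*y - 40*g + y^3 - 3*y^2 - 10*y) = 6*g^2*y^2 - 30*g^2*y - 36*g^2 + g*y^3 - 9*g*y^2 + 6*g*y + 40*g - y^3 + 3*y^2 + 10*y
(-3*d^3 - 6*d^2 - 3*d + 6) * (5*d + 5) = -15*d^4 - 45*d^3 - 45*d^2 + 15*d + 30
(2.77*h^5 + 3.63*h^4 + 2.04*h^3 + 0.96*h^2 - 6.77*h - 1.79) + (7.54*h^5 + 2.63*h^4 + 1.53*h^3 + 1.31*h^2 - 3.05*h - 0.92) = 10.31*h^5 + 6.26*h^4 + 3.57*h^3 + 2.27*h^2 - 9.82*h - 2.71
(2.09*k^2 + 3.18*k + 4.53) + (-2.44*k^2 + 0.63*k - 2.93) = -0.35*k^2 + 3.81*k + 1.6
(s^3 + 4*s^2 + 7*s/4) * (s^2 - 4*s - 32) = s^5 - 185*s^3/4 - 135*s^2 - 56*s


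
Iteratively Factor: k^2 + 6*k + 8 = (k + 4)*(k + 2)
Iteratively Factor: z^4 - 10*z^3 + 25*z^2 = (z - 5)*(z^3 - 5*z^2) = z*(z - 5)*(z^2 - 5*z) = z^2*(z - 5)*(z - 5)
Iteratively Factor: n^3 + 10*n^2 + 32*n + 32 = (n + 4)*(n^2 + 6*n + 8) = (n + 2)*(n + 4)*(n + 4)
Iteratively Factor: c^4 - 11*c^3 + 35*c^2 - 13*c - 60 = (c - 3)*(c^3 - 8*c^2 + 11*c + 20) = (c - 5)*(c - 3)*(c^2 - 3*c - 4) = (c - 5)*(c - 3)*(c + 1)*(c - 4)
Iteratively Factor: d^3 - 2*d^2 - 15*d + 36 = (d - 3)*(d^2 + d - 12) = (d - 3)*(d + 4)*(d - 3)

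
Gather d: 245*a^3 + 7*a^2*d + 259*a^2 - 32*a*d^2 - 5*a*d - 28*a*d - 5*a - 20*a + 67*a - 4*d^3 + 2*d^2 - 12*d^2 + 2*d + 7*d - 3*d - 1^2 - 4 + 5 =245*a^3 + 259*a^2 + 42*a - 4*d^3 + d^2*(-32*a - 10) + d*(7*a^2 - 33*a + 6)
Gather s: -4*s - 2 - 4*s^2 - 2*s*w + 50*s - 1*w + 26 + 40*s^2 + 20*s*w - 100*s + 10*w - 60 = 36*s^2 + s*(18*w - 54) + 9*w - 36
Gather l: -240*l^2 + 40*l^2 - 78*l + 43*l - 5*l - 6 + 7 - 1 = -200*l^2 - 40*l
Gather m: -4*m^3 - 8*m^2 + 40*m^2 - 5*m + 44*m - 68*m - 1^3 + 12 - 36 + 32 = -4*m^3 + 32*m^2 - 29*m + 7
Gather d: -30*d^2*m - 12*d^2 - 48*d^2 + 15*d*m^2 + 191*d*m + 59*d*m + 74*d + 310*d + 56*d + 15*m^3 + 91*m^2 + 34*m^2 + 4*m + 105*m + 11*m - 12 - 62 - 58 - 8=d^2*(-30*m - 60) + d*(15*m^2 + 250*m + 440) + 15*m^3 + 125*m^2 + 120*m - 140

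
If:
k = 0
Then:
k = 0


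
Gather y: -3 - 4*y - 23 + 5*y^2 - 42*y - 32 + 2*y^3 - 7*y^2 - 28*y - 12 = 2*y^3 - 2*y^2 - 74*y - 70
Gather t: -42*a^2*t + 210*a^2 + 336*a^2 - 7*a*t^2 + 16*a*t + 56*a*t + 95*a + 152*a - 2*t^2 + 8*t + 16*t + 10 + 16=546*a^2 + 247*a + t^2*(-7*a - 2) + t*(-42*a^2 + 72*a + 24) + 26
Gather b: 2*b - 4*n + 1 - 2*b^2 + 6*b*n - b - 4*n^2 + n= -2*b^2 + b*(6*n + 1) - 4*n^2 - 3*n + 1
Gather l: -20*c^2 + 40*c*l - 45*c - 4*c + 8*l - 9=-20*c^2 - 49*c + l*(40*c + 8) - 9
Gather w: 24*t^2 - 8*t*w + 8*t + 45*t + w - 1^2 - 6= 24*t^2 + 53*t + w*(1 - 8*t) - 7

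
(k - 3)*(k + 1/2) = k^2 - 5*k/2 - 3/2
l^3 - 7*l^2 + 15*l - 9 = (l - 3)^2*(l - 1)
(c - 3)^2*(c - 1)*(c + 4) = c^4 - 3*c^3 - 13*c^2 + 51*c - 36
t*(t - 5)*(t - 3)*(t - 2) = t^4 - 10*t^3 + 31*t^2 - 30*t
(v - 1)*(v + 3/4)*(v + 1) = v^3 + 3*v^2/4 - v - 3/4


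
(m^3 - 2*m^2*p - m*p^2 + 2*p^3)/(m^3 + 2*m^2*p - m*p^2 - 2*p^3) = (m - 2*p)/(m + 2*p)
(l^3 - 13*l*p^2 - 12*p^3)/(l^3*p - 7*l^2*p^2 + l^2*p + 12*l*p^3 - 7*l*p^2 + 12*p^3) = (-l^2 - 4*l*p - 3*p^2)/(p*(-l^2 + 3*l*p - l + 3*p))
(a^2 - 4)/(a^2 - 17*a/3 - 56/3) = 3*(4 - a^2)/(-3*a^2 + 17*a + 56)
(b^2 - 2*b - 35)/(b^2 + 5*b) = (b - 7)/b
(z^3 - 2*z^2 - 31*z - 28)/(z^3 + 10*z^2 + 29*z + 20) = (z - 7)/(z + 5)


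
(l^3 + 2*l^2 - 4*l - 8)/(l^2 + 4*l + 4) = l - 2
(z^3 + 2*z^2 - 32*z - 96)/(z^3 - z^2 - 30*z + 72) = (z^3 + 2*z^2 - 32*z - 96)/(z^3 - z^2 - 30*z + 72)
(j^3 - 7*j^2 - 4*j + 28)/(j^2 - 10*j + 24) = (j^3 - 7*j^2 - 4*j + 28)/(j^2 - 10*j + 24)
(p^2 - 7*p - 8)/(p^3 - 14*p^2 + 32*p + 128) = (p + 1)/(p^2 - 6*p - 16)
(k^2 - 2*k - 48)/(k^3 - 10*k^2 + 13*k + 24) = (k + 6)/(k^2 - 2*k - 3)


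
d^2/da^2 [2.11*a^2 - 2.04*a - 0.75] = 4.22000000000000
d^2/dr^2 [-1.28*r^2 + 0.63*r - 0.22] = -2.56000000000000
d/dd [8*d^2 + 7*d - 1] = 16*d + 7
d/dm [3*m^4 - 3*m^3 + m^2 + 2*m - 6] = 12*m^3 - 9*m^2 + 2*m + 2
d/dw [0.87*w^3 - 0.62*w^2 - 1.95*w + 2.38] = 2.61*w^2 - 1.24*w - 1.95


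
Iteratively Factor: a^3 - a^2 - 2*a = (a)*(a^2 - a - 2) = a*(a + 1)*(a - 2)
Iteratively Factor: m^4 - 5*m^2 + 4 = (m - 1)*(m^3 + m^2 - 4*m - 4) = (m - 1)*(m + 2)*(m^2 - m - 2) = (m - 2)*(m - 1)*(m + 2)*(m + 1)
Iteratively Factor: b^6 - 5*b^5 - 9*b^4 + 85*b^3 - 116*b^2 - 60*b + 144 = (b - 2)*(b^5 - 3*b^4 - 15*b^3 + 55*b^2 - 6*b - 72) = (b - 3)*(b - 2)*(b^4 - 15*b^2 + 10*b + 24) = (b - 3)*(b - 2)^2*(b^3 + 2*b^2 - 11*b - 12) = (b - 3)^2*(b - 2)^2*(b^2 + 5*b + 4) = (b - 3)^2*(b - 2)^2*(b + 4)*(b + 1)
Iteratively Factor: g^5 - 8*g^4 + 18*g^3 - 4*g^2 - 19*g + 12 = (g - 1)*(g^4 - 7*g^3 + 11*g^2 + 7*g - 12) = (g - 3)*(g - 1)*(g^3 - 4*g^2 - g + 4) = (g - 3)*(g - 1)^2*(g^2 - 3*g - 4) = (g - 3)*(g - 1)^2*(g + 1)*(g - 4)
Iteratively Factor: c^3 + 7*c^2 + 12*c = (c + 3)*(c^2 + 4*c) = (c + 3)*(c + 4)*(c)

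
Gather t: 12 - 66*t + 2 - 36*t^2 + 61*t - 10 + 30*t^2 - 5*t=-6*t^2 - 10*t + 4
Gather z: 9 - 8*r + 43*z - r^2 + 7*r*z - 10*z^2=-r^2 - 8*r - 10*z^2 + z*(7*r + 43) + 9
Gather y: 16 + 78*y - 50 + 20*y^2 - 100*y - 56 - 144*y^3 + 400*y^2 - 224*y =-144*y^3 + 420*y^2 - 246*y - 90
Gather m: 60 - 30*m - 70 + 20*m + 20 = 10 - 10*m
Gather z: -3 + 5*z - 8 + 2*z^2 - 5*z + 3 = 2*z^2 - 8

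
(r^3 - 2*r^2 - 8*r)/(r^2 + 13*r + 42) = r*(r^2 - 2*r - 8)/(r^2 + 13*r + 42)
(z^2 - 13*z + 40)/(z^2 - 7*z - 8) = (z - 5)/(z + 1)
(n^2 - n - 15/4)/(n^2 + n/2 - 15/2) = (n + 3/2)/(n + 3)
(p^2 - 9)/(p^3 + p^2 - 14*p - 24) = (p - 3)/(p^2 - 2*p - 8)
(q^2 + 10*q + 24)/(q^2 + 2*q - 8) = (q + 6)/(q - 2)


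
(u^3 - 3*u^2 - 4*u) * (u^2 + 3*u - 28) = u^5 - 41*u^3 + 72*u^2 + 112*u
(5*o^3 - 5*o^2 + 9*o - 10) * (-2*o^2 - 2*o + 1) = -10*o^5 - 3*o^3 - 3*o^2 + 29*o - 10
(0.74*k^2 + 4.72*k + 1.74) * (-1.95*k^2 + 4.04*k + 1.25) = -1.443*k^4 - 6.2144*k^3 + 16.6008*k^2 + 12.9296*k + 2.175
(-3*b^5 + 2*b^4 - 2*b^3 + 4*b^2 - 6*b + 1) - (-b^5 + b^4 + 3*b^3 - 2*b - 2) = -2*b^5 + b^4 - 5*b^3 + 4*b^2 - 4*b + 3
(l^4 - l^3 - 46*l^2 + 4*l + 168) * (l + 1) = l^5 - 47*l^3 - 42*l^2 + 172*l + 168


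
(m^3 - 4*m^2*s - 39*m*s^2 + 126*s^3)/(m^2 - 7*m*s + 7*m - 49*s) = (m^2 + 3*m*s - 18*s^2)/(m + 7)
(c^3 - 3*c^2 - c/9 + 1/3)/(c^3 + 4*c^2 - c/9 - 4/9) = (c - 3)/(c + 4)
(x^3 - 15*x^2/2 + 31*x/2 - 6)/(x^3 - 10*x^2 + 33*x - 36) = (x - 1/2)/(x - 3)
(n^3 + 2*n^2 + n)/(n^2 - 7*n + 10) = n*(n^2 + 2*n + 1)/(n^2 - 7*n + 10)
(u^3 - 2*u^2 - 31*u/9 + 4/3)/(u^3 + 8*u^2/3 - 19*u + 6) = (u + 4/3)/(u + 6)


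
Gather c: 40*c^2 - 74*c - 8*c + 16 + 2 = 40*c^2 - 82*c + 18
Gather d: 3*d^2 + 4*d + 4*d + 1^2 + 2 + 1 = 3*d^2 + 8*d + 4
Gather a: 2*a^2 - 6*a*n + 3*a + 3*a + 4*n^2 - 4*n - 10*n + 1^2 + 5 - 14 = 2*a^2 + a*(6 - 6*n) + 4*n^2 - 14*n - 8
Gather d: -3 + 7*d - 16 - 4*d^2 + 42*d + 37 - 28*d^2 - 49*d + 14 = 32 - 32*d^2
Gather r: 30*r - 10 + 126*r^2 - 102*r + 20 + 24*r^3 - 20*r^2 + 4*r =24*r^3 + 106*r^2 - 68*r + 10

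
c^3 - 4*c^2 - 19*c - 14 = (c - 7)*(c + 1)*(c + 2)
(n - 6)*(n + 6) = n^2 - 36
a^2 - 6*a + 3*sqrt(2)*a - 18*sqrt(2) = (a - 6)*(a + 3*sqrt(2))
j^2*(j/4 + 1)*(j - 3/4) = j^4/4 + 13*j^3/16 - 3*j^2/4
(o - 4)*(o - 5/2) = o^2 - 13*o/2 + 10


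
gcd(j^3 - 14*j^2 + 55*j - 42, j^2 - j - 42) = j - 7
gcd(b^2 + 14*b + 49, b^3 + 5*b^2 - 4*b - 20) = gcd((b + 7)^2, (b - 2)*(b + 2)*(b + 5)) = 1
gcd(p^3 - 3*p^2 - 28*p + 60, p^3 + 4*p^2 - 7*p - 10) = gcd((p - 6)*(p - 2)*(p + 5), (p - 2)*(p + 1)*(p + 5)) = p^2 + 3*p - 10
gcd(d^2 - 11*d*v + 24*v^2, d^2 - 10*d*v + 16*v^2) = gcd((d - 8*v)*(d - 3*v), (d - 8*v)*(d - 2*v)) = -d + 8*v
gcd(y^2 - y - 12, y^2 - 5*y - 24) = y + 3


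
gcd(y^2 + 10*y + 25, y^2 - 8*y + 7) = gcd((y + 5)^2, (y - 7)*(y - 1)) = 1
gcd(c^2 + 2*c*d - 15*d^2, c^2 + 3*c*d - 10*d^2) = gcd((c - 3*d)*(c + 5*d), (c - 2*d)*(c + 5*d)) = c + 5*d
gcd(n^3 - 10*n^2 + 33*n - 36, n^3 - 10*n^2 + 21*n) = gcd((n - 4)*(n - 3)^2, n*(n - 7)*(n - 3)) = n - 3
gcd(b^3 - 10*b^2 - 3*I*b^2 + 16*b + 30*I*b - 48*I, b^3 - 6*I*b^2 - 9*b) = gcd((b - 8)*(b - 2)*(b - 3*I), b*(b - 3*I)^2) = b - 3*I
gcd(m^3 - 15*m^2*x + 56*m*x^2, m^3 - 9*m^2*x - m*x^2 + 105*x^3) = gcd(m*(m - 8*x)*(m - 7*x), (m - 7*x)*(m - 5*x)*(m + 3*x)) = -m + 7*x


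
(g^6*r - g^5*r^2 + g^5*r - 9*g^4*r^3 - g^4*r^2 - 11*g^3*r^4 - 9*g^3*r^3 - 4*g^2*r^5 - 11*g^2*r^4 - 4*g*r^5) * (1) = g^6*r - g^5*r^2 + g^5*r - 9*g^4*r^3 - g^4*r^2 - 11*g^3*r^4 - 9*g^3*r^3 - 4*g^2*r^5 - 11*g^2*r^4 - 4*g*r^5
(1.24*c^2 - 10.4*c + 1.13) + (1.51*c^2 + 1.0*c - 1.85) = 2.75*c^2 - 9.4*c - 0.72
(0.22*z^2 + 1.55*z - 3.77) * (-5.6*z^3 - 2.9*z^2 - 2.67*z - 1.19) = -1.232*z^5 - 9.318*z^4 + 16.0296*z^3 + 6.5327*z^2 + 8.2214*z + 4.4863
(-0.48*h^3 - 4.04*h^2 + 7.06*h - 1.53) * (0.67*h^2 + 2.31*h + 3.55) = -0.3216*h^5 - 3.8156*h^4 - 6.3062*h^3 + 0.9415*h^2 + 21.5287*h - 5.4315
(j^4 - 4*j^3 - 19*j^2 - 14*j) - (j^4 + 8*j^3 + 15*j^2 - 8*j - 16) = -12*j^3 - 34*j^2 - 6*j + 16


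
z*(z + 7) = z^2 + 7*z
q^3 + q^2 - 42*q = q*(q - 6)*(q + 7)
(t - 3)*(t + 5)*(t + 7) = t^3 + 9*t^2 - t - 105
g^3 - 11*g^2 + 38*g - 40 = (g - 5)*(g - 4)*(g - 2)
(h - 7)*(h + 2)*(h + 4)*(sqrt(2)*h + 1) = sqrt(2)*h^4 - sqrt(2)*h^3 + h^3 - 34*sqrt(2)*h^2 - h^2 - 56*sqrt(2)*h - 34*h - 56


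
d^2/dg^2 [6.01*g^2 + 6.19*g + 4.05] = 12.0200000000000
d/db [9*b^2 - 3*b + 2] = 18*b - 3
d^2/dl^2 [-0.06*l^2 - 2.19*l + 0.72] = -0.120000000000000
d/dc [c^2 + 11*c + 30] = 2*c + 11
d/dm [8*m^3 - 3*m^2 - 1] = 6*m*(4*m - 1)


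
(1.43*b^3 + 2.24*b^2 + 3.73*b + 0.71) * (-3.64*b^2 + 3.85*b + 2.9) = -5.2052*b^5 - 2.6481*b^4 - 0.8062*b^3 + 18.2721*b^2 + 13.5505*b + 2.059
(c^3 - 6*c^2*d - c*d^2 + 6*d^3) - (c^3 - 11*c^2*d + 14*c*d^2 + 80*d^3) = 5*c^2*d - 15*c*d^2 - 74*d^3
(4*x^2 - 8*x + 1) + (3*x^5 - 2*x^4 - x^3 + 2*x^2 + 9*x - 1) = 3*x^5 - 2*x^4 - x^3 + 6*x^2 + x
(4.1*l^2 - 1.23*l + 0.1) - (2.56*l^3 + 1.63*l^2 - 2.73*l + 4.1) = -2.56*l^3 + 2.47*l^2 + 1.5*l - 4.0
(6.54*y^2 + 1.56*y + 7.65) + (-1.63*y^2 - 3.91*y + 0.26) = 4.91*y^2 - 2.35*y + 7.91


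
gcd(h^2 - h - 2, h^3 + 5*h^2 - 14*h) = h - 2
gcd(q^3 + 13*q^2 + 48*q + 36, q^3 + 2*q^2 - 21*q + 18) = q + 6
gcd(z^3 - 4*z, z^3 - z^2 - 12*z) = z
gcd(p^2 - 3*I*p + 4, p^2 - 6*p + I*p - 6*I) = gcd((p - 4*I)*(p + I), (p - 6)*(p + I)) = p + I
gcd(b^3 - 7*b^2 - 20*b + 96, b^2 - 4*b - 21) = 1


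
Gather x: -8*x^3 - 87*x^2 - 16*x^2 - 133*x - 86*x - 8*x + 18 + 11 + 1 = -8*x^3 - 103*x^2 - 227*x + 30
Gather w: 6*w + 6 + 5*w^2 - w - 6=5*w^2 + 5*w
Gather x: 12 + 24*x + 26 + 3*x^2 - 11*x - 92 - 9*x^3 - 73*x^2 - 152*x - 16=-9*x^3 - 70*x^2 - 139*x - 70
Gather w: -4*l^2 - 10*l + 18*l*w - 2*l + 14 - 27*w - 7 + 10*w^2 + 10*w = -4*l^2 - 12*l + 10*w^2 + w*(18*l - 17) + 7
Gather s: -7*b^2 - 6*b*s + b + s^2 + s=-7*b^2 + b + s^2 + s*(1 - 6*b)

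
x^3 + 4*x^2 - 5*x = x*(x - 1)*(x + 5)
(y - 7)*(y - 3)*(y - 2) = y^3 - 12*y^2 + 41*y - 42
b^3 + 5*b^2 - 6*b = b*(b - 1)*(b + 6)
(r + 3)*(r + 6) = r^2 + 9*r + 18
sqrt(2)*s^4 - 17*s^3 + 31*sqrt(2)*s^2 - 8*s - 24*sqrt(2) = (s - 6*sqrt(2))*(s - 2*sqrt(2))*(s - sqrt(2))*(sqrt(2)*s + 1)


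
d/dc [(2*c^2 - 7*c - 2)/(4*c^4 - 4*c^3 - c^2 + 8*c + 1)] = (-16*c^5 + 92*c^4 - 24*c^3 - 15*c^2 + 9)/(16*c^8 - 32*c^7 + 8*c^6 + 72*c^5 - 55*c^4 - 24*c^3 + 62*c^2 + 16*c + 1)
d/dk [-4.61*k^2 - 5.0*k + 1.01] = -9.22*k - 5.0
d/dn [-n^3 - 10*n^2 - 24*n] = -3*n^2 - 20*n - 24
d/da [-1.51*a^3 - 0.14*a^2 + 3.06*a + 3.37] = -4.53*a^2 - 0.28*a + 3.06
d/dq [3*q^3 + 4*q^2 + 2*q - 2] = 9*q^2 + 8*q + 2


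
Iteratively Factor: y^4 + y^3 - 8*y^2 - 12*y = (y + 2)*(y^3 - y^2 - 6*y) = (y + 2)^2*(y^2 - 3*y) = y*(y + 2)^2*(y - 3)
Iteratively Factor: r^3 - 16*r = (r)*(r^2 - 16) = r*(r - 4)*(r + 4)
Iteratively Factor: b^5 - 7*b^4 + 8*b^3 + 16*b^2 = (b)*(b^4 - 7*b^3 + 8*b^2 + 16*b) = b^2*(b^3 - 7*b^2 + 8*b + 16) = b^2*(b - 4)*(b^2 - 3*b - 4) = b^2*(b - 4)*(b + 1)*(b - 4)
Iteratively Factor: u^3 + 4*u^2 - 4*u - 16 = (u + 2)*(u^2 + 2*u - 8) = (u - 2)*(u + 2)*(u + 4)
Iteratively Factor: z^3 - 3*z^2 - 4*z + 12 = (z - 2)*(z^2 - z - 6) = (z - 2)*(z + 2)*(z - 3)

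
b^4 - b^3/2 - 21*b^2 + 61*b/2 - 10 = (b - 4)*(b - 1)*(b - 1/2)*(b + 5)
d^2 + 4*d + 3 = (d + 1)*(d + 3)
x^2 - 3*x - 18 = (x - 6)*(x + 3)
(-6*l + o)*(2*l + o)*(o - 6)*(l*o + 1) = -12*l^3*o^2 + 72*l^3*o - 4*l^2*o^3 + 24*l^2*o^2 - 12*l^2*o + 72*l^2 + l*o^4 - 6*l*o^3 - 4*l*o^2 + 24*l*o + o^3 - 6*o^2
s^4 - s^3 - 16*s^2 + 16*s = s*(s - 4)*(s - 1)*(s + 4)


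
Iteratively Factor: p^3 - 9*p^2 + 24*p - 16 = (p - 1)*(p^2 - 8*p + 16) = (p - 4)*(p - 1)*(p - 4)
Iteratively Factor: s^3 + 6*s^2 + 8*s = (s)*(s^2 + 6*s + 8) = s*(s + 4)*(s + 2)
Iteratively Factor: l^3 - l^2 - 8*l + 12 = (l - 2)*(l^2 + l - 6) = (l - 2)*(l + 3)*(l - 2)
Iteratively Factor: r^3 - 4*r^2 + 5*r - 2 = (r - 2)*(r^2 - 2*r + 1) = (r - 2)*(r - 1)*(r - 1)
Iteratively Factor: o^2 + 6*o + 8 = (o + 4)*(o + 2)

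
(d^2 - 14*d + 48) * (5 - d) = -d^3 + 19*d^2 - 118*d + 240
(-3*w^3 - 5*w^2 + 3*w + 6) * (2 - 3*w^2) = 9*w^5 + 15*w^4 - 15*w^3 - 28*w^2 + 6*w + 12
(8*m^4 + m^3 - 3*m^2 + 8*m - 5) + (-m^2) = 8*m^4 + m^3 - 4*m^2 + 8*m - 5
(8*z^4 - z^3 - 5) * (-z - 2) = -8*z^5 - 15*z^4 + 2*z^3 + 5*z + 10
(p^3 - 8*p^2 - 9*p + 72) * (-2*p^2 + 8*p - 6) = -2*p^5 + 24*p^4 - 52*p^3 - 168*p^2 + 630*p - 432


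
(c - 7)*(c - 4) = c^2 - 11*c + 28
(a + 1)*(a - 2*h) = a^2 - 2*a*h + a - 2*h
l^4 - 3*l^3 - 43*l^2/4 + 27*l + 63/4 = (l - 7/2)*(l - 3)*(l + 1/2)*(l + 3)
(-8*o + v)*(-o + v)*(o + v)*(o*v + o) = 8*o^4*v + 8*o^4 - o^3*v^2 - o^3*v - 8*o^2*v^3 - 8*o^2*v^2 + o*v^4 + o*v^3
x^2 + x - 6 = (x - 2)*(x + 3)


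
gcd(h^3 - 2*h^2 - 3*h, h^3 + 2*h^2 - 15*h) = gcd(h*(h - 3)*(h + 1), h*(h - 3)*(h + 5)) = h^2 - 3*h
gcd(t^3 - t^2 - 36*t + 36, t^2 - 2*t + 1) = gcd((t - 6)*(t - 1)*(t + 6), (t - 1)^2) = t - 1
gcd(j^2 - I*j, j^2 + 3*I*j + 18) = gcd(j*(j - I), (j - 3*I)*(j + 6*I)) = 1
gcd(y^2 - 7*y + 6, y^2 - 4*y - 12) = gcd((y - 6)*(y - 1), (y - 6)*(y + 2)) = y - 6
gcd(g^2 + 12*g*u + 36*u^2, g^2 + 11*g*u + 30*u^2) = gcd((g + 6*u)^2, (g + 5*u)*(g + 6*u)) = g + 6*u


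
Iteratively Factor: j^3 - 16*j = (j + 4)*(j^2 - 4*j) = (j - 4)*(j + 4)*(j)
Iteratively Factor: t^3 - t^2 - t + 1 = (t + 1)*(t^2 - 2*t + 1) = (t - 1)*(t + 1)*(t - 1)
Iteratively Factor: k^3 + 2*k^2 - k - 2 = (k + 1)*(k^2 + k - 2) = (k - 1)*(k + 1)*(k + 2)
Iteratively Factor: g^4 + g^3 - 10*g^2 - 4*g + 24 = (g + 3)*(g^3 - 2*g^2 - 4*g + 8) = (g - 2)*(g + 3)*(g^2 - 4) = (g - 2)*(g + 2)*(g + 3)*(g - 2)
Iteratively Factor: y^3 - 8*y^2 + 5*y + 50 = (y + 2)*(y^2 - 10*y + 25) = (y - 5)*(y + 2)*(y - 5)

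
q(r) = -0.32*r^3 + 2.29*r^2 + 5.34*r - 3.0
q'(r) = -0.96*r^2 + 4.58*r + 5.34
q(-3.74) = 25.80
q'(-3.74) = -25.22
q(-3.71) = 25.05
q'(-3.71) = -24.87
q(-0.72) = -5.54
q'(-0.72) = 1.54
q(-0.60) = -5.31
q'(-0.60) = 2.25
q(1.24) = 6.53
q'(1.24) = 9.54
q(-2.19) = -0.35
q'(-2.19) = -9.29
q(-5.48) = 89.17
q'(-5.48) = -48.59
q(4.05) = 34.93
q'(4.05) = 8.14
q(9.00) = -2.73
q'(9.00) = -31.20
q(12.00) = -162.12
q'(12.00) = -77.94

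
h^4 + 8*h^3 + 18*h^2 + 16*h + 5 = (h + 1)^3*(h + 5)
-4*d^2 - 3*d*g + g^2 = (-4*d + g)*(d + g)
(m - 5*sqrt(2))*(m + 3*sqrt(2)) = m^2 - 2*sqrt(2)*m - 30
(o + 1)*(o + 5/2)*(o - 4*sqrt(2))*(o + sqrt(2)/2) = o^4 - 7*sqrt(2)*o^3/2 + 7*o^3/2 - 49*sqrt(2)*o^2/4 - 3*o^2/2 - 14*o - 35*sqrt(2)*o/4 - 10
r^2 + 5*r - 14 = (r - 2)*(r + 7)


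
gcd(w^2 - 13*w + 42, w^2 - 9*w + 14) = w - 7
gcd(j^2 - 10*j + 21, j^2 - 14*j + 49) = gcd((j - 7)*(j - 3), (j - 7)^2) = j - 7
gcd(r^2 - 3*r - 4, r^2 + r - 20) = r - 4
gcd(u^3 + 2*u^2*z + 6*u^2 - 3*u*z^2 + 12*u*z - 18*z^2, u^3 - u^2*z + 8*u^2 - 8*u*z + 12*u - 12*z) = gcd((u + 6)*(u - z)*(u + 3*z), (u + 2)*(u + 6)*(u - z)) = -u^2 + u*z - 6*u + 6*z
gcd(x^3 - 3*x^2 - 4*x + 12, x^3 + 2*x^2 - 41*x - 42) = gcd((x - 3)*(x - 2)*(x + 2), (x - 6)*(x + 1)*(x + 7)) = 1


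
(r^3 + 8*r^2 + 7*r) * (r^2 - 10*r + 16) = r^5 - 2*r^4 - 57*r^3 + 58*r^2 + 112*r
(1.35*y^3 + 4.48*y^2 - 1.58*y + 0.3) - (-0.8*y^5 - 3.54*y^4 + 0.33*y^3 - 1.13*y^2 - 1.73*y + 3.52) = 0.8*y^5 + 3.54*y^4 + 1.02*y^3 + 5.61*y^2 + 0.15*y - 3.22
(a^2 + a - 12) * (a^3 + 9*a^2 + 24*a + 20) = a^5 + 10*a^4 + 21*a^3 - 64*a^2 - 268*a - 240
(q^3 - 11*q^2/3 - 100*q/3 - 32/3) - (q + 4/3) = q^3 - 11*q^2/3 - 103*q/3 - 12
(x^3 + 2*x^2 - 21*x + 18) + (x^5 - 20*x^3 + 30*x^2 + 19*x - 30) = x^5 - 19*x^3 + 32*x^2 - 2*x - 12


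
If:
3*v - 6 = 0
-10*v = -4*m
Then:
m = 5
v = 2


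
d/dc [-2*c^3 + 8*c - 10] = 8 - 6*c^2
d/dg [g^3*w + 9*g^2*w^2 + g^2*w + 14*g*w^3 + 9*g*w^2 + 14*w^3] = w*(3*g^2 + 18*g*w + 2*g + 14*w^2 + 9*w)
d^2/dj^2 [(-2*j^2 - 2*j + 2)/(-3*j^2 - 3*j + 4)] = 4*(9*j^2 + 9*j + 7)/(27*j^6 + 81*j^5 - 27*j^4 - 189*j^3 + 36*j^2 + 144*j - 64)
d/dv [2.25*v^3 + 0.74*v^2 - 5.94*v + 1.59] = 6.75*v^2 + 1.48*v - 5.94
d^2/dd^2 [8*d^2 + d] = 16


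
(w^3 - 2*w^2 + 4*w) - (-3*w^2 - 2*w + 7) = w^3 + w^2 + 6*w - 7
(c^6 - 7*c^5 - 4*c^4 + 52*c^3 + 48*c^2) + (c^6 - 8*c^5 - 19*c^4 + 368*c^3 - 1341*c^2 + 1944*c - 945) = 2*c^6 - 15*c^5 - 23*c^4 + 420*c^3 - 1293*c^2 + 1944*c - 945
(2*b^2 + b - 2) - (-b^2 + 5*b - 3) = 3*b^2 - 4*b + 1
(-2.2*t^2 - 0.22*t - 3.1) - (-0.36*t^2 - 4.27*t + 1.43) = -1.84*t^2 + 4.05*t - 4.53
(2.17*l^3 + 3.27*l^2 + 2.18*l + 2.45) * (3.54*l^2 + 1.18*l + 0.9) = 7.6818*l^5 + 14.1364*l^4 + 13.5288*l^3 + 14.1884*l^2 + 4.853*l + 2.205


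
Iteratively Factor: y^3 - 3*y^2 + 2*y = (y - 2)*(y^2 - y) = y*(y - 2)*(y - 1)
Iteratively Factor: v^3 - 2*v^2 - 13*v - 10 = (v + 1)*(v^2 - 3*v - 10) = (v + 1)*(v + 2)*(v - 5)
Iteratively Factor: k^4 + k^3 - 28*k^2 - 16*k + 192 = (k - 3)*(k^3 + 4*k^2 - 16*k - 64) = (k - 4)*(k - 3)*(k^2 + 8*k + 16) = (k - 4)*(k - 3)*(k + 4)*(k + 4)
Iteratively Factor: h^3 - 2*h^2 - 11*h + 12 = (h - 4)*(h^2 + 2*h - 3) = (h - 4)*(h - 1)*(h + 3)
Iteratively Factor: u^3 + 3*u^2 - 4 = (u - 1)*(u^2 + 4*u + 4) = (u - 1)*(u + 2)*(u + 2)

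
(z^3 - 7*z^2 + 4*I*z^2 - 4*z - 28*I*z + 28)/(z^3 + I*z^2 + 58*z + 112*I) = (z^2 + z*(-7 + 2*I) - 14*I)/(z^2 - I*z + 56)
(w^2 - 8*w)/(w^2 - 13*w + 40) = w/(w - 5)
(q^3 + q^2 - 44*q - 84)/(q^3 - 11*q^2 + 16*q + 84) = (q + 6)/(q - 6)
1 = 1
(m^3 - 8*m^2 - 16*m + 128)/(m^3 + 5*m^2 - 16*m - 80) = (m - 8)/(m + 5)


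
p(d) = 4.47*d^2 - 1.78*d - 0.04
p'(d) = 8.94*d - 1.78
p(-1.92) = 19.86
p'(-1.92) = -18.94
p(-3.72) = 68.44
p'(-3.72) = -35.04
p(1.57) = 8.18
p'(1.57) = 12.26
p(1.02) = 2.79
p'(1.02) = 7.34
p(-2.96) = 44.39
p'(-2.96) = -28.24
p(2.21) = 17.86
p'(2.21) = 17.98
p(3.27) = 41.94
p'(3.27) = 27.45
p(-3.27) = 53.58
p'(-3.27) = -31.01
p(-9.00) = 378.05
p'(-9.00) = -82.24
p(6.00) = 150.20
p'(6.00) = 51.86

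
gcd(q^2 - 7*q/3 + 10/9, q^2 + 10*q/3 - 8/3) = q - 2/3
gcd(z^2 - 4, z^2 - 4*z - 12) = z + 2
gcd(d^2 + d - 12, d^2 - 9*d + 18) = d - 3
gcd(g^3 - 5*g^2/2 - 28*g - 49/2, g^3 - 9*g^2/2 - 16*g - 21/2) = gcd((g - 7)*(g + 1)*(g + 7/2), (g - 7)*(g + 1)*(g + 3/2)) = g^2 - 6*g - 7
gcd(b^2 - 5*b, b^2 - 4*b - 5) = b - 5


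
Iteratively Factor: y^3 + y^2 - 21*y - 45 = (y - 5)*(y^2 + 6*y + 9) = (y - 5)*(y + 3)*(y + 3)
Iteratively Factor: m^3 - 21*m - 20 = (m + 1)*(m^2 - m - 20) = (m - 5)*(m + 1)*(m + 4)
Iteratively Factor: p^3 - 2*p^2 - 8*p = (p)*(p^2 - 2*p - 8) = p*(p + 2)*(p - 4)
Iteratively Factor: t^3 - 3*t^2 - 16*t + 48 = (t + 4)*(t^2 - 7*t + 12) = (t - 3)*(t + 4)*(t - 4)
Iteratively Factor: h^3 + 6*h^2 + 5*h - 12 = (h + 4)*(h^2 + 2*h - 3) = (h + 3)*(h + 4)*(h - 1)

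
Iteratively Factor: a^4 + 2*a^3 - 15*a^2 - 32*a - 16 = (a + 1)*(a^3 + a^2 - 16*a - 16) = (a + 1)*(a + 4)*(a^2 - 3*a - 4) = (a + 1)^2*(a + 4)*(a - 4)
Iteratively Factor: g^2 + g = (g + 1)*(g)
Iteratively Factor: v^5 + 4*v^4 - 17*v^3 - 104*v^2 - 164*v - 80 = (v - 5)*(v^4 + 9*v^3 + 28*v^2 + 36*v + 16) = (v - 5)*(v + 2)*(v^3 + 7*v^2 + 14*v + 8) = (v - 5)*(v + 2)*(v + 4)*(v^2 + 3*v + 2) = (v - 5)*(v + 1)*(v + 2)*(v + 4)*(v + 2)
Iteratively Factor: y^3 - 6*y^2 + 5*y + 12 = (y + 1)*(y^2 - 7*y + 12) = (y - 4)*(y + 1)*(y - 3)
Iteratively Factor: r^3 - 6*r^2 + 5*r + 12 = (r - 3)*(r^2 - 3*r - 4) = (r - 4)*(r - 3)*(r + 1)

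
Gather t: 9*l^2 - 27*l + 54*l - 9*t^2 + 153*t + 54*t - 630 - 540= 9*l^2 + 27*l - 9*t^2 + 207*t - 1170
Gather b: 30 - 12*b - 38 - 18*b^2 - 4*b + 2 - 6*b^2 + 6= -24*b^2 - 16*b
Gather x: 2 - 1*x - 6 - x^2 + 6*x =-x^2 + 5*x - 4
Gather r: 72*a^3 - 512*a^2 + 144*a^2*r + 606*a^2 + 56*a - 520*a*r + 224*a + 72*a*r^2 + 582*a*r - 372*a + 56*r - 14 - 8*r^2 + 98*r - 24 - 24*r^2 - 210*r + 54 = 72*a^3 + 94*a^2 - 92*a + r^2*(72*a - 32) + r*(144*a^2 + 62*a - 56) + 16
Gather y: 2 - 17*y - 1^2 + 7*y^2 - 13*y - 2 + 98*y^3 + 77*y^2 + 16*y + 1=98*y^3 + 84*y^2 - 14*y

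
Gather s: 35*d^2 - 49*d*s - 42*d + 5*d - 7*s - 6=35*d^2 - 37*d + s*(-49*d - 7) - 6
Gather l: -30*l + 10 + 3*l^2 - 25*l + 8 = 3*l^2 - 55*l + 18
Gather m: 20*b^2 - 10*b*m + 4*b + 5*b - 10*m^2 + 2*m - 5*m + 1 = 20*b^2 + 9*b - 10*m^2 + m*(-10*b - 3) + 1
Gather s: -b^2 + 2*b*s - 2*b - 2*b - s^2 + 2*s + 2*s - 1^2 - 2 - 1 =-b^2 - 4*b - s^2 + s*(2*b + 4) - 4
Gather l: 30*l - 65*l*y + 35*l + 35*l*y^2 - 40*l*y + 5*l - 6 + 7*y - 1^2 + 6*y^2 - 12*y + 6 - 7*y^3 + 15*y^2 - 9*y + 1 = l*(35*y^2 - 105*y + 70) - 7*y^3 + 21*y^2 - 14*y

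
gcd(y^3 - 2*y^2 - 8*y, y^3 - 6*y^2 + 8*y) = y^2 - 4*y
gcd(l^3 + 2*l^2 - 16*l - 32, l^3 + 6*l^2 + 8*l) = l^2 + 6*l + 8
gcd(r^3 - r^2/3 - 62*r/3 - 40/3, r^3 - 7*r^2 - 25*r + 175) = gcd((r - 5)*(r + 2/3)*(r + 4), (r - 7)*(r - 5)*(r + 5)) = r - 5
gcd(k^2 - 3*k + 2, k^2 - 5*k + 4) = k - 1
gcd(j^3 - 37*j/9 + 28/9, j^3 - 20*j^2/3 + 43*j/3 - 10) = 1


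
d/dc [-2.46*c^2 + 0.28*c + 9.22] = 0.28 - 4.92*c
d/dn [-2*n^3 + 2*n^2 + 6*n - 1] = -6*n^2 + 4*n + 6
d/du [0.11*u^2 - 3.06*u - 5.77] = 0.22*u - 3.06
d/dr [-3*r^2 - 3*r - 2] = -6*r - 3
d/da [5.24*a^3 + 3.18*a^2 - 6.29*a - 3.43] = 15.72*a^2 + 6.36*a - 6.29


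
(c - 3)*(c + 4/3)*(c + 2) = c^3 + c^2/3 - 22*c/3 - 8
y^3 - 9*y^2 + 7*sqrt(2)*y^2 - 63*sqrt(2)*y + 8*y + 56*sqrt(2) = (y - 8)*(y - 1)*(y + 7*sqrt(2))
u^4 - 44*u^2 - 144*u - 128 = (u - 8)*(u + 2)^2*(u + 4)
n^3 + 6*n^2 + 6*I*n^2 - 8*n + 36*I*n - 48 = (n + 6)*(n + 2*I)*(n + 4*I)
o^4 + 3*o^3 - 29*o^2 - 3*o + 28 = (o - 4)*(o - 1)*(o + 1)*(o + 7)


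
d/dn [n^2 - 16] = 2*n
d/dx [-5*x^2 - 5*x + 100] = -10*x - 5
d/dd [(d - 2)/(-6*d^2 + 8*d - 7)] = 3*(2*d^2 - 8*d + 3)/(36*d^4 - 96*d^3 + 148*d^2 - 112*d + 49)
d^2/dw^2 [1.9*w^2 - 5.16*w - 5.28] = 3.80000000000000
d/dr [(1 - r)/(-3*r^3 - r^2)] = 2*(-3*r^2 + 4*r + 1)/(r^3*(9*r^2 + 6*r + 1))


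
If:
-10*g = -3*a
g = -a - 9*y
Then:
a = -90*y/13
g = -27*y/13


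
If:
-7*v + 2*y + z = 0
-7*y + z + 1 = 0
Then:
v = 9*z/49 + 2/49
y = z/7 + 1/7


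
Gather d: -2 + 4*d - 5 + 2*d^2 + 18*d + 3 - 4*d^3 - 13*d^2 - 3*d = -4*d^3 - 11*d^2 + 19*d - 4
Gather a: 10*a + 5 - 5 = 10*a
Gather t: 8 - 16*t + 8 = 16 - 16*t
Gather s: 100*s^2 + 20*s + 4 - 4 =100*s^2 + 20*s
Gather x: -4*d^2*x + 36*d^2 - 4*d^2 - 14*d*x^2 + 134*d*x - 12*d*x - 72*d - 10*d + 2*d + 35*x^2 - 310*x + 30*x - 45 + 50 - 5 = 32*d^2 - 80*d + x^2*(35 - 14*d) + x*(-4*d^2 + 122*d - 280)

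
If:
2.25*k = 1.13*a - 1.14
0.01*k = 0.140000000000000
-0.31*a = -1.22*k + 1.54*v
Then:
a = 28.88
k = 14.00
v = 5.28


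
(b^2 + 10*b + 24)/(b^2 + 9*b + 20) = (b + 6)/(b + 5)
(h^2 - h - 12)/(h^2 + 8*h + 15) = (h - 4)/(h + 5)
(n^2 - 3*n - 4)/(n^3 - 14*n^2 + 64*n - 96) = (n + 1)/(n^2 - 10*n + 24)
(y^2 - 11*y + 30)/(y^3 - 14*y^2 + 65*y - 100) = (y - 6)/(y^2 - 9*y + 20)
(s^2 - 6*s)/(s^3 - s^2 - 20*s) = (6 - s)/(-s^2 + s + 20)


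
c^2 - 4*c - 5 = (c - 5)*(c + 1)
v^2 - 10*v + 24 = (v - 6)*(v - 4)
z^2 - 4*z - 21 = (z - 7)*(z + 3)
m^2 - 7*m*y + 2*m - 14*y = (m + 2)*(m - 7*y)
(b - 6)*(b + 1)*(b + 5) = b^3 - 31*b - 30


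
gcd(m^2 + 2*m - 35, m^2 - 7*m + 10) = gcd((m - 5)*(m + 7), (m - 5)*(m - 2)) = m - 5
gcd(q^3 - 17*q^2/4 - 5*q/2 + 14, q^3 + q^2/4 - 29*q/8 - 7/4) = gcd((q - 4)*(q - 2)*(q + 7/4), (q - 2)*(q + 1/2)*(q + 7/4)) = q^2 - q/4 - 7/2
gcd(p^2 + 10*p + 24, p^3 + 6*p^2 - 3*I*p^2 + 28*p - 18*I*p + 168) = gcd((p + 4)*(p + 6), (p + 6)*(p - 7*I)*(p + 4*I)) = p + 6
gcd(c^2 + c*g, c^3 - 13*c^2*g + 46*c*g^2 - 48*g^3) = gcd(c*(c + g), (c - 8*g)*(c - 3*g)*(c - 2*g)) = 1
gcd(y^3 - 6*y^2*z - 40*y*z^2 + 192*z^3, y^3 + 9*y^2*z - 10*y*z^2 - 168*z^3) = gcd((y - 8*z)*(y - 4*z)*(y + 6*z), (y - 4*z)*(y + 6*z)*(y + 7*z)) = y^2 + 2*y*z - 24*z^2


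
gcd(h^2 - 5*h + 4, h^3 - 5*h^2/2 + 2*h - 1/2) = h - 1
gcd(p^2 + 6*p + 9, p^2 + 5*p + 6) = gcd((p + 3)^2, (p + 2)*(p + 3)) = p + 3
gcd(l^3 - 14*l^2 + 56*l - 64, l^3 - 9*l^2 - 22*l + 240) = l - 8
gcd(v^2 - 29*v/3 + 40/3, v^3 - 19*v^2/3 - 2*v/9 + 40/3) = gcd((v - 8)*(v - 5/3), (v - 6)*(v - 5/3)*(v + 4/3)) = v - 5/3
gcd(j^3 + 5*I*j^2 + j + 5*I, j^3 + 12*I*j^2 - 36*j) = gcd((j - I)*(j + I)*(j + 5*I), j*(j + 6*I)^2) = 1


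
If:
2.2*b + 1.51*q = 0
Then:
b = -0.686363636363636*q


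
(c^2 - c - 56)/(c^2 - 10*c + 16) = (c + 7)/(c - 2)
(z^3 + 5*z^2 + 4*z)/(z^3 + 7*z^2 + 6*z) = (z + 4)/(z + 6)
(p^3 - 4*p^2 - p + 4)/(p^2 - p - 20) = (-p^3 + 4*p^2 + p - 4)/(-p^2 + p + 20)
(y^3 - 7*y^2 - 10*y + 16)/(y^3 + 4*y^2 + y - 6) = (y - 8)/(y + 3)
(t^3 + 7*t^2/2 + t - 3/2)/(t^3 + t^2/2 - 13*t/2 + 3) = (t + 1)/(t - 2)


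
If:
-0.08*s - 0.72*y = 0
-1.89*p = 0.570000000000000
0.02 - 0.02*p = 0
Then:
No Solution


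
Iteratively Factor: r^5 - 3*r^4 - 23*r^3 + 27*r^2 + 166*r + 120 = (r + 3)*(r^4 - 6*r^3 - 5*r^2 + 42*r + 40) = (r + 2)*(r + 3)*(r^3 - 8*r^2 + 11*r + 20) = (r + 1)*(r + 2)*(r + 3)*(r^2 - 9*r + 20) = (r - 4)*(r + 1)*(r + 2)*(r + 3)*(r - 5)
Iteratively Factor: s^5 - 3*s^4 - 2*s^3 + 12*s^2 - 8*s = (s + 2)*(s^4 - 5*s^3 + 8*s^2 - 4*s) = s*(s + 2)*(s^3 - 5*s^2 + 8*s - 4) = s*(s - 1)*(s + 2)*(s^2 - 4*s + 4) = s*(s - 2)*(s - 1)*(s + 2)*(s - 2)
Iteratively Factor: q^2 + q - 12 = (q - 3)*(q + 4)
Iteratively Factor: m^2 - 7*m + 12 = (m - 3)*(m - 4)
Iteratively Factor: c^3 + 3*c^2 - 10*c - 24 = (c + 4)*(c^2 - c - 6) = (c + 2)*(c + 4)*(c - 3)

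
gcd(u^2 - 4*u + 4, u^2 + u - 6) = u - 2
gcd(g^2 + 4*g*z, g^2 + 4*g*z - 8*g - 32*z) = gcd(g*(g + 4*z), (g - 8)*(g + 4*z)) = g + 4*z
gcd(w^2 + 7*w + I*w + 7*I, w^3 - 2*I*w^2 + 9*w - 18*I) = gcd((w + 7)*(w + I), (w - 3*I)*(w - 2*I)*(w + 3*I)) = 1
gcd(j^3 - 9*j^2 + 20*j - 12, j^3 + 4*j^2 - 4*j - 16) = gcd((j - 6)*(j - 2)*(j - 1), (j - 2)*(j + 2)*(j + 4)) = j - 2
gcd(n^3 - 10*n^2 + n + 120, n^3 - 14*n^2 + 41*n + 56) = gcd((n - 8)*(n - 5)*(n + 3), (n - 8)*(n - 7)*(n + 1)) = n - 8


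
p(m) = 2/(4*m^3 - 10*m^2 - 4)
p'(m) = 2*(-12*m^2 + 20*m)/(4*m^3 - 10*m^2 - 4)^2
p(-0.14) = -0.48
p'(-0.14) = -0.34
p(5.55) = 0.01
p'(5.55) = -0.00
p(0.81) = -0.24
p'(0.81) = 0.23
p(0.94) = -0.21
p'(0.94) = 0.18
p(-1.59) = -0.04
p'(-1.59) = -0.06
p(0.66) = -0.28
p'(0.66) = 0.31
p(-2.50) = -0.02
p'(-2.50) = -0.02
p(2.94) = 0.18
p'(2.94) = -0.71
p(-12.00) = 0.00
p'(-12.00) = 0.00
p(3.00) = 0.14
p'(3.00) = -0.49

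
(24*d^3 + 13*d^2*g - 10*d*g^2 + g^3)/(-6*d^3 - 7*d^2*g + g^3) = (-8*d + g)/(2*d + g)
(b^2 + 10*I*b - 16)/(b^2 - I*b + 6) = (b + 8*I)/(b - 3*I)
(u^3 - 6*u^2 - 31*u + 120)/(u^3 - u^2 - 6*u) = (u^2 - 3*u - 40)/(u*(u + 2))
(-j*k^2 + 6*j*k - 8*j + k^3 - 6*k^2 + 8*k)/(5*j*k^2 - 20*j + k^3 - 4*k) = (-j*k + 4*j + k^2 - 4*k)/(5*j*k + 10*j + k^2 + 2*k)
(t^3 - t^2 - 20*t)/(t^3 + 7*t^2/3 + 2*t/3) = 3*(t^2 - t - 20)/(3*t^2 + 7*t + 2)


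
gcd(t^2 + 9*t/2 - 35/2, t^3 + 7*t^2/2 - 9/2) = 1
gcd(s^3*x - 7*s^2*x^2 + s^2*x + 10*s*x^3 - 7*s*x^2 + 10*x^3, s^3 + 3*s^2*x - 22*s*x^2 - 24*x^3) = 1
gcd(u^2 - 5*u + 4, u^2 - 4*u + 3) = u - 1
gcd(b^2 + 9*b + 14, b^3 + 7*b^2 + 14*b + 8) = b + 2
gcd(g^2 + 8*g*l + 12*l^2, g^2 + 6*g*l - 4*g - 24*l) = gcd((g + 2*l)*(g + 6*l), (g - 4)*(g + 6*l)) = g + 6*l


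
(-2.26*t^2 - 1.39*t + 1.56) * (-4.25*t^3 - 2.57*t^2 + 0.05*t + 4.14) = 9.605*t^5 + 11.7157*t^4 - 3.1707*t^3 - 13.4351*t^2 - 5.6766*t + 6.4584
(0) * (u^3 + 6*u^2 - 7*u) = 0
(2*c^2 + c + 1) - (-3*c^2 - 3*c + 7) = 5*c^2 + 4*c - 6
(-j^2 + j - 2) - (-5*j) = -j^2 + 6*j - 2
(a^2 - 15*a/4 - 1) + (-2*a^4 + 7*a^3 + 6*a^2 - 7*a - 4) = -2*a^4 + 7*a^3 + 7*a^2 - 43*a/4 - 5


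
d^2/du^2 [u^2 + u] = 2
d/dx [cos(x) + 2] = -sin(x)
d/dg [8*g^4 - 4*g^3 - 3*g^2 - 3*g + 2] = 32*g^3 - 12*g^2 - 6*g - 3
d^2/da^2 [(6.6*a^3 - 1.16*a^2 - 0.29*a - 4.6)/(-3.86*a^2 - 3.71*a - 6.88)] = (-2.27373675443232e-13*a^5 - 1.13686837721616e-13*a^4 + 144.281616*a^3 - 784.388448*a^2 - 1525.402512*a - 22.681416)/(57.512456*a^6 + 165.832548*a^5 + 466.916022*a^4 + 642.219179*a^3 + 832.223376*a^2 + 526.831872*a + 325.660672)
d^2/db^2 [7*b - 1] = 0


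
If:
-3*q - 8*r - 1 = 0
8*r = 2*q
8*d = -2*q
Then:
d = 1/20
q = -1/5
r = -1/20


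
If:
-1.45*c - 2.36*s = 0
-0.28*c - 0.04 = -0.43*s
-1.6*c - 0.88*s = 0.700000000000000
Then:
No Solution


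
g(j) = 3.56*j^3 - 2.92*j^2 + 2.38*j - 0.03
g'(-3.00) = 116.02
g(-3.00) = -129.57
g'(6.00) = 351.82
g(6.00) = 678.09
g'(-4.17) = 212.45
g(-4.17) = -318.87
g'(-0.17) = 3.68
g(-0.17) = -0.54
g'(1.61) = 20.66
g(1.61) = 11.09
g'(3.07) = 85.11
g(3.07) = 82.76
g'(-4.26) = 221.07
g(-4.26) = -338.38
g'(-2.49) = 83.14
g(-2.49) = -79.02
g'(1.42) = 15.62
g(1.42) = 7.66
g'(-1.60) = 39.06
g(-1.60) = -25.89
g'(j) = 10.68*j^2 - 5.84*j + 2.38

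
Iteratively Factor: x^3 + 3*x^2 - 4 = (x - 1)*(x^2 + 4*x + 4) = (x - 1)*(x + 2)*(x + 2)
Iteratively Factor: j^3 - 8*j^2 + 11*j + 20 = (j + 1)*(j^2 - 9*j + 20) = (j - 5)*(j + 1)*(j - 4)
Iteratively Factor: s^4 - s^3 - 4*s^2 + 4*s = (s + 2)*(s^3 - 3*s^2 + 2*s) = (s - 1)*(s + 2)*(s^2 - 2*s) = (s - 2)*(s - 1)*(s + 2)*(s)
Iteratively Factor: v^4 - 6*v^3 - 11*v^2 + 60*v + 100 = (v - 5)*(v^3 - v^2 - 16*v - 20) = (v - 5)*(v + 2)*(v^2 - 3*v - 10) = (v - 5)*(v + 2)^2*(v - 5)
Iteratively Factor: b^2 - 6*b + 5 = (b - 5)*(b - 1)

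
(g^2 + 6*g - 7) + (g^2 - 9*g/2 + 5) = 2*g^2 + 3*g/2 - 2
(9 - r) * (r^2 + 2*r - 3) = -r^3 + 7*r^2 + 21*r - 27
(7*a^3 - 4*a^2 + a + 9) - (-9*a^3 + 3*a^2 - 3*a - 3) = 16*a^3 - 7*a^2 + 4*a + 12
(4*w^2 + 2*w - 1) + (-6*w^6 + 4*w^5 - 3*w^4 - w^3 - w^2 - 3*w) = -6*w^6 + 4*w^5 - 3*w^4 - w^3 + 3*w^2 - w - 1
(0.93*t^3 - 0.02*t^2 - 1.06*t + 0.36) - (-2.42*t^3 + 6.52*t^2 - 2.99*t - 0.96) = 3.35*t^3 - 6.54*t^2 + 1.93*t + 1.32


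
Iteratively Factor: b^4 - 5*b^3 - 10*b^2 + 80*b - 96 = (b - 3)*(b^3 - 2*b^2 - 16*b + 32) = (b - 3)*(b + 4)*(b^2 - 6*b + 8) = (b - 3)*(b - 2)*(b + 4)*(b - 4)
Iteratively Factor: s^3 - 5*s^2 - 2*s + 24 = (s - 3)*(s^2 - 2*s - 8) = (s - 4)*(s - 3)*(s + 2)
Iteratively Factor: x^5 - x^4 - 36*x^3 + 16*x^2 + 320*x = (x - 5)*(x^4 + 4*x^3 - 16*x^2 - 64*x) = (x - 5)*(x + 4)*(x^3 - 16*x) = (x - 5)*(x - 4)*(x + 4)*(x^2 + 4*x) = (x - 5)*(x - 4)*(x + 4)^2*(x)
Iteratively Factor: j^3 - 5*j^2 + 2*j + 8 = (j - 4)*(j^2 - j - 2) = (j - 4)*(j - 2)*(j + 1)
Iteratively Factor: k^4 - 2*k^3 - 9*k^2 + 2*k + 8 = (k + 1)*(k^3 - 3*k^2 - 6*k + 8) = (k - 4)*(k + 1)*(k^2 + k - 2) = (k - 4)*(k + 1)*(k + 2)*(k - 1)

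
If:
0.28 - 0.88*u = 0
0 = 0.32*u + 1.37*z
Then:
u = 0.32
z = -0.07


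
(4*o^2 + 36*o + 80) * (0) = 0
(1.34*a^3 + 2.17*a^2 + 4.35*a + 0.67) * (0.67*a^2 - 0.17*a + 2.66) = 0.8978*a^5 + 1.2261*a^4 + 6.11*a^3 + 5.4816*a^2 + 11.4571*a + 1.7822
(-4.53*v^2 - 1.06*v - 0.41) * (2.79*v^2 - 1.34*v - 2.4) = -12.6387*v^4 + 3.1128*v^3 + 11.1485*v^2 + 3.0934*v + 0.984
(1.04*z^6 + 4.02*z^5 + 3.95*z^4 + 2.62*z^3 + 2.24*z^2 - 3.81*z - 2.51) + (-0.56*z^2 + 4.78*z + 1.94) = 1.04*z^6 + 4.02*z^5 + 3.95*z^4 + 2.62*z^3 + 1.68*z^2 + 0.97*z - 0.57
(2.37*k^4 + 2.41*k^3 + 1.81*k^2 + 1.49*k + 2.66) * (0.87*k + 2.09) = 2.0619*k^5 + 7.05*k^4 + 6.6116*k^3 + 5.0792*k^2 + 5.4283*k + 5.5594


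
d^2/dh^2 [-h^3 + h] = -6*h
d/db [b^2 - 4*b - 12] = 2*b - 4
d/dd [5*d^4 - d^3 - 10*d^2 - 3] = d*(20*d^2 - 3*d - 20)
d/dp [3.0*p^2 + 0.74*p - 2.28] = 6.0*p + 0.74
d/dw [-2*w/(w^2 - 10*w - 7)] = 2*(w^2 + 7)/(w^4 - 20*w^3 + 86*w^2 + 140*w + 49)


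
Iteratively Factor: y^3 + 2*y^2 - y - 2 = (y - 1)*(y^2 + 3*y + 2) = (y - 1)*(y + 1)*(y + 2)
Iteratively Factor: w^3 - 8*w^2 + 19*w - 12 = (w - 3)*(w^2 - 5*w + 4) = (w - 3)*(w - 1)*(w - 4)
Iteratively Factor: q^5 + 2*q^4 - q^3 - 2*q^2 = (q + 2)*(q^4 - q^2) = (q - 1)*(q + 2)*(q^3 + q^2) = q*(q - 1)*(q + 2)*(q^2 + q) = q*(q - 1)*(q + 1)*(q + 2)*(q)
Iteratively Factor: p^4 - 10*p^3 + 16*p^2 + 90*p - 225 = (p - 5)*(p^3 - 5*p^2 - 9*p + 45) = (p - 5)*(p - 3)*(p^2 - 2*p - 15) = (p - 5)*(p - 3)*(p + 3)*(p - 5)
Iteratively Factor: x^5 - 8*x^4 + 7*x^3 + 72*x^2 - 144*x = (x + 3)*(x^4 - 11*x^3 + 40*x^2 - 48*x) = (x - 4)*(x + 3)*(x^3 - 7*x^2 + 12*x) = x*(x - 4)*(x + 3)*(x^2 - 7*x + 12) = x*(x - 4)^2*(x + 3)*(x - 3)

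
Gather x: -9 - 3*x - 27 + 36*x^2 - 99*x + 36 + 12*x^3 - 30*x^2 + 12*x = 12*x^3 + 6*x^2 - 90*x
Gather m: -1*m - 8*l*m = m*(-8*l - 1)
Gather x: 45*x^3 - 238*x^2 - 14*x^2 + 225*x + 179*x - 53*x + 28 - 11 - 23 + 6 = 45*x^3 - 252*x^2 + 351*x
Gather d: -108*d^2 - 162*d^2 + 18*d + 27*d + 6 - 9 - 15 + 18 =-270*d^2 + 45*d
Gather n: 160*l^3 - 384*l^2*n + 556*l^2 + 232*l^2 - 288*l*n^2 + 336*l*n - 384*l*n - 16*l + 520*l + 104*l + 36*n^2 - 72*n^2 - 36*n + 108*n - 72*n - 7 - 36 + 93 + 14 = 160*l^3 + 788*l^2 + 608*l + n^2*(-288*l - 36) + n*(-384*l^2 - 48*l) + 64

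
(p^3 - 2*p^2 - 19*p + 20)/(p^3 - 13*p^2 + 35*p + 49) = (p^3 - 2*p^2 - 19*p + 20)/(p^3 - 13*p^2 + 35*p + 49)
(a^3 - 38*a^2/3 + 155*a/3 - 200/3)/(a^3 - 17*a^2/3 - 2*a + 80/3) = (a - 5)/(a + 2)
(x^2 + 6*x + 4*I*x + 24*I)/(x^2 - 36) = (x + 4*I)/(x - 6)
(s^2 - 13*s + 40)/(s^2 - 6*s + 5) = (s - 8)/(s - 1)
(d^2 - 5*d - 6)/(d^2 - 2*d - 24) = (d + 1)/(d + 4)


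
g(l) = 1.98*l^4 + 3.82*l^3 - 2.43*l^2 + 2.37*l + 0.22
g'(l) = 7.92*l^3 + 11.46*l^2 - 4.86*l + 2.37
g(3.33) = 365.69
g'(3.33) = 405.72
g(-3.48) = 91.94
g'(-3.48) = -175.71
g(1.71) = 33.20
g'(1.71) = 67.17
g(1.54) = 23.19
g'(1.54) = 50.99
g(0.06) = 0.35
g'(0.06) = 2.12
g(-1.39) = -10.64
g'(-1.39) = 10.00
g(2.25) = 87.51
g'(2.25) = 139.66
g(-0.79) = -4.28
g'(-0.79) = 9.46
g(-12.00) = 34078.18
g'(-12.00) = -11974.83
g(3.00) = 248.98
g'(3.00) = 304.77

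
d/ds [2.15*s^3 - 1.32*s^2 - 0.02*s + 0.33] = 6.45*s^2 - 2.64*s - 0.02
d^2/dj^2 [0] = 0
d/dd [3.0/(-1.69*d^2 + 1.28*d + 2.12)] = (10.14*d - 3.84)/(-1.69*d^2 + 1.28*d + 2.12)^2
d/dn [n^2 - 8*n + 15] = 2*n - 8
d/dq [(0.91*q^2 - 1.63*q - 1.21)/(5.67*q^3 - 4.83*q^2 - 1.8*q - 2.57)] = (-5.1597*q^4 + 18.4842*q^3 + 11.0712*q^2 - 16.366*q + 2.0111)/(32.1489*q^6 - 54.7722*q^5 + 2.9169*q^4 - 11.7558*q^3 + 28.0662*q^2 + 9.252*q + 6.6049)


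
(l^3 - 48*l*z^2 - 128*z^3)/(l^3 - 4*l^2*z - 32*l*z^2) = (l + 4*z)/l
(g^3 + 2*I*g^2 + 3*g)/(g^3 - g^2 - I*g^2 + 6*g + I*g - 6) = g*(g^2 + 2*I*g + 3)/(g^3 - g^2*(1 + I) + g*(6 + I) - 6)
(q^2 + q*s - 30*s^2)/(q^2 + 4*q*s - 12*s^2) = (q - 5*s)/(q - 2*s)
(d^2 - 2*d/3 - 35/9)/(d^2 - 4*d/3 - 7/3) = (d + 5/3)/(d + 1)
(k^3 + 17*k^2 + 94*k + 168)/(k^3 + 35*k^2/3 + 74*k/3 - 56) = 3*(k + 4)/(3*k - 4)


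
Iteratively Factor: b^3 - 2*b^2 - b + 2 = (b + 1)*(b^2 - 3*b + 2) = (b - 1)*(b + 1)*(b - 2)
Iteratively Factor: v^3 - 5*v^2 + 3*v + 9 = (v + 1)*(v^2 - 6*v + 9) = (v - 3)*(v + 1)*(v - 3)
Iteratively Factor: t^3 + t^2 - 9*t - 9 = (t + 3)*(t^2 - 2*t - 3) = (t - 3)*(t + 3)*(t + 1)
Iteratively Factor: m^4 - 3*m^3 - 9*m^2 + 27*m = (m + 3)*(m^3 - 6*m^2 + 9*m) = m*(m + 3)*(m^2 - 6*m + 9) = m*(m - 3)*(m + 3)*(m - 3)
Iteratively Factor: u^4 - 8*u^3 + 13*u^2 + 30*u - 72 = (u - 3)*(u^3 - 5*u^2 - 2*u + 24) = (u - 3)*(u + 2)*(u^2 - 7*u + 12) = (u - 4)*(u - 3)*(u + 2)*(u - 3)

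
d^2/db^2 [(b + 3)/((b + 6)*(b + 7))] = 2*(b^3 + 9*b^2 - 9*b - 165)/(b^6 + 39*b^5 + 633*b^4 + 5473*b^3 + 26586*b^2 + 68796*b + 74088)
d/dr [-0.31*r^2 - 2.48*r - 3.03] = -0.62*r - 2.48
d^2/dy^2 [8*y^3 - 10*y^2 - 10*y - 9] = 48*y - 20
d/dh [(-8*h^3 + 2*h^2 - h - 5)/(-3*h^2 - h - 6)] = (24*h^4 + 16*h^3 + 139*h^2 - 54*h + 1)/(9*h^4 + 6*h^3 + 37*h^2 + 12*h + 36)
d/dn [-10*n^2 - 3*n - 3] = -20*n - 3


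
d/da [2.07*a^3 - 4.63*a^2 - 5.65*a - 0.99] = 6.21*a^2 - 9.26*a - 5.65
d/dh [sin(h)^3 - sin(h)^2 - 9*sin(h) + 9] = (3*sin(h)^2 - 2*sin(h) - 9)*cos(h)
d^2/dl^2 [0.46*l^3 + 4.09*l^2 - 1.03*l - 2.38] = 2.76*l + 8.18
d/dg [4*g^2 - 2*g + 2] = 8*g - 2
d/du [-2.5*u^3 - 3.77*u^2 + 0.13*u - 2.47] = -7.5*u^2 - 7.54*u + 0.13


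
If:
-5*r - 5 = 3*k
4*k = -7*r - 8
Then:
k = 5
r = -4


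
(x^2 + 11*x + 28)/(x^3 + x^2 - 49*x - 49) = (x + 4)/(x^2 - 6*x - 7)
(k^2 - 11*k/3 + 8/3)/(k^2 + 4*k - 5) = (k - 8/3)/(k + 5)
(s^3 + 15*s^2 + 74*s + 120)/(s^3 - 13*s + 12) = (s^2 + 11*s + 30)/(s^2 - 4*s + 3)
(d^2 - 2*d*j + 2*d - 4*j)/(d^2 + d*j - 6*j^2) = (d + 2)/(d + 3*j)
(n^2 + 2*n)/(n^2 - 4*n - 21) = n*(n + 2)/(n^2 - 4*n - 21)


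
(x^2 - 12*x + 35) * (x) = x^3 - 12*x^2 + 35*x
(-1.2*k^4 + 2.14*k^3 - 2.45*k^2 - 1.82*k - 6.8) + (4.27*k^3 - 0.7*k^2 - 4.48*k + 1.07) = -1.2*k^4 + 6.41*k^3 - 3.15*k^2 - 6.3*k - 5.73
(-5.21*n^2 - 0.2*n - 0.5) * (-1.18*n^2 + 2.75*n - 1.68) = 6.1478*n^4 - 14.0915*n^3 + 8.7928*n^2 - 1.039*n + 0.84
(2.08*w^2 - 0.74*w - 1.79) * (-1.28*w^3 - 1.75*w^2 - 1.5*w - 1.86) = -2.6624*w^5 - 2.6928*w^4 + 0.4662*w^3 + 0.3737*w^2 + 4.0614*w + 3.3294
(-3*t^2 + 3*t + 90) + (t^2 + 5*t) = -2*t^2 + 8*t + 90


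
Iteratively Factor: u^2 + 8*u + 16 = (u + 4)*(u + 4)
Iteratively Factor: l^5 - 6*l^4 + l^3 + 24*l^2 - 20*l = (l + 2)*(l^4 - 8*l^3 + 17*l^2 - 10*l) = l*(l + 2)*(l^3 - 8*l^2 + 17*l - 10) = l*(l - 2)*(l + 2)*(l^2 - 6*l + 5) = l*(l - 2)*(l - 1)*(l + 2)*(l - 5)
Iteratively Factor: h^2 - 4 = (h + 2)*(h - 2)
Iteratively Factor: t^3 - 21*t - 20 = (t + 4)*(t^2 - 4*t - 5) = (t - 5)*(t + 4)*(t + 1)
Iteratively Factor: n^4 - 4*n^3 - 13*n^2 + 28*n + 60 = (n + 2)*(n^3 - 6*n^2 - n + 30) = (n - 3)*(n + 2)*(n^2 - 3*n - 10) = (n - 5)*(n - 3)*(n + 2)*(n + 2)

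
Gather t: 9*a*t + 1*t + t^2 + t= t^2 + t*(9*a + 2)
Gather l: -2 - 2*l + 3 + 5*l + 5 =3*l + 6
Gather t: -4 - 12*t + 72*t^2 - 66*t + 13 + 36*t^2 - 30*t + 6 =108*t^2 - 108*t + 15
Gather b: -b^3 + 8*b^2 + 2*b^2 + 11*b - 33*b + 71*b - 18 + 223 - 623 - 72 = -b^3 + 10*b^2 + 49*b - 490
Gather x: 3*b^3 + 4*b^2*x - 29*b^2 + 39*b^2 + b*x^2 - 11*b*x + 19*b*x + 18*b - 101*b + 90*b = 3*b^3 + 10*b^2 + b*x^2 + 7*b + x*(4*b^2 + 8*b)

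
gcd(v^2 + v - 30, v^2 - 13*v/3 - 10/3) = v - 5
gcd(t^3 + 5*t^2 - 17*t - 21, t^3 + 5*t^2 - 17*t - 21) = t^3 + 5*t^2 - 17*t - 21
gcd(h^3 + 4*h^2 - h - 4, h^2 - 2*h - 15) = 1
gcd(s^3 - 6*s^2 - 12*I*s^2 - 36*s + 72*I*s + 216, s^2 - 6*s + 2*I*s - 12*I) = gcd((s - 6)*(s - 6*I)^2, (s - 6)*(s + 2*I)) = s - 6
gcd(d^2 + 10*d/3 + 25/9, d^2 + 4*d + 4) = 1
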